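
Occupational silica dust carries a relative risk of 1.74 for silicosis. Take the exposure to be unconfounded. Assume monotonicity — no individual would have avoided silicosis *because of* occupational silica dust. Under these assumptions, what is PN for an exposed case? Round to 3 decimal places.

Under exogeneity and monotonicity, PN = (RR − 1) / RR = 1 − 1/RR.
PN = (1.74 − 1) / 1.74 = 0.74 / 1.74 ≈ 0.4253

PN ≈ 0.425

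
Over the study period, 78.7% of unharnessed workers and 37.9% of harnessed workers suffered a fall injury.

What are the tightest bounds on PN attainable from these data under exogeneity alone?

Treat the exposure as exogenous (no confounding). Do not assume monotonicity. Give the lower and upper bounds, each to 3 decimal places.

0.518 ≤ PN ≤ 0.789

p₁ = 0.787, p₀ = 0.379.
Under exogeneity alone the bounds on PN are max{0,(p₁−p₀)/p₁} ≤ PN ≤ min{1,(1−p₀)/p₁}.
  lower = (p₁ − p₀)/p₁ = 0.408 / 0.787 ≈ 0.5184
  upper = min{1, (1 − p₀)/p₁} = 0.621 / 0.787 ≈ 0.7891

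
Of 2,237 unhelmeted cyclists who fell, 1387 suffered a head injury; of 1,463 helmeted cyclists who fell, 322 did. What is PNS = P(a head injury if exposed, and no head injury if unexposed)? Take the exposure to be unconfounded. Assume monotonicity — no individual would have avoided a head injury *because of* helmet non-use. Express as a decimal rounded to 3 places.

PNS ≈ 0.400

p₁ = P(outcome | exposed) = 1387/2237 = 0.62003
p₀ = P(outcome | unexposed) = 322/1463 = 0.2201
Under exogeneity and monotonicity, PNS = p₁ − p₀.
PNS = 0.62003 − 0.2201 = 0.39993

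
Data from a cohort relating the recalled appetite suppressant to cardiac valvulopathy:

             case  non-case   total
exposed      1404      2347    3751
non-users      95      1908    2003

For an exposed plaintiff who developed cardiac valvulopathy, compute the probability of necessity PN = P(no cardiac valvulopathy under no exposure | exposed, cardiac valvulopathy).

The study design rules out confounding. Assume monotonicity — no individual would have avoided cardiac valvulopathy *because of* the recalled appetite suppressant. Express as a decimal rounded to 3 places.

p₁ = P(outcome | exposed) = 1404/3751 = 0.3743
p₀ = P(outcome | unexposed) = 95/2003 = 0.047429
Under exogeneity and monotonicity, PN = (p₁ − p₀)/p₁.
PN = (0.3743 − 0.047429) / 0.3743 ≈ 0.8733

PN ≈ 0.873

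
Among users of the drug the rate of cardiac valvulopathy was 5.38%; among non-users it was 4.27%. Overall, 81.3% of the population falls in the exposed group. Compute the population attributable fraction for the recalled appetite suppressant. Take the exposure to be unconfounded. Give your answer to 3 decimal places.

PAF ≈ 0.174

p₁ = 0.0538, p₀ = 0.0427.
Overall risk P(Y=1) = π·p₁ + (1−π)·p₀ = 0.813×0.0538 + 0.187×0.0427 = 0.051724.
Under exogeneity, PAF = [P(Y=1) − p₀] / P(Y=1).
PAF = (0.051724 − 0.0427) / 0.051724 ≈ 0.1745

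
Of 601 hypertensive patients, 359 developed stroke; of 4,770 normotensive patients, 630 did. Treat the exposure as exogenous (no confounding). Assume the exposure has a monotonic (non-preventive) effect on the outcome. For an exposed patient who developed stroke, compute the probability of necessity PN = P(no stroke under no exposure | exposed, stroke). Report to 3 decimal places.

p₁ = P(outcome | exposed) = 359/601 = 0.59734
p₀ = P(outcome | unexposed) = 630/4770 = 0.13208
Under exogeneity and monotonicity, PN = (p₁ − p₀) / p₁.
PN = (0.59734 − 0.13208) / 0.59734 = 0.46526 / 0.59734 ≈ 0.7789

PN ≈ 0.779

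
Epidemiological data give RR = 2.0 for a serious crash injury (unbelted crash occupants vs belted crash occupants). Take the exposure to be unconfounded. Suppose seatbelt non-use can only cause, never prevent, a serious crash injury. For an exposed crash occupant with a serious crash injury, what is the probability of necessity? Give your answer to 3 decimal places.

PN ≈ 0.500

Under exogeneity and monotonicity, PN = (RR − 1) / RR = 1 − 1/RR.
PN = (2.0 − 1) / 2.0 = 1 / 2.0 ≈ 0.5000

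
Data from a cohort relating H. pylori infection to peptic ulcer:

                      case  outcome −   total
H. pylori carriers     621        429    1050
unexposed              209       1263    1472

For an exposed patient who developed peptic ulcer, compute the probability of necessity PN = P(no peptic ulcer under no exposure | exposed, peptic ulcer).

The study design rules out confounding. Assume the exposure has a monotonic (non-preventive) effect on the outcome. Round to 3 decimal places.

PN ≈ 0.760

p₁ = P(outcome | exposed) = 621/1050 = 0.59143
p₀ = P(outcome | unexposed) = 209/1472 = 0.14198
Under exogeneity and monotonicity, PN = (p₁ − p₀) / p₁.
PN = (0.59143 − 0.14198) / 0.59143 = 0.44944 / 0.59143 ≈ 0.7599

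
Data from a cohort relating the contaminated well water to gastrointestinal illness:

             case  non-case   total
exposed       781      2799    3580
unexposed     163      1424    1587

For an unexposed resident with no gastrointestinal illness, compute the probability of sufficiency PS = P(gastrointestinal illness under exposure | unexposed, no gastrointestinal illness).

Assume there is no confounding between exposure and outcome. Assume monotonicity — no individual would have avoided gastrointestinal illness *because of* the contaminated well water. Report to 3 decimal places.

p₁ = P(outcome | exposed) = 781/3580 = 0.21816
p₀ = P(outcome | unexposed) = 163/1587 = 0.10271
Under exogeneity and monotonicity, PS = (p₁ − p₀)/(1 − p₀).
PS = (0.21816 − 0.10271) / 0.89729 ≈ 0.1287

PS ≈ 0.129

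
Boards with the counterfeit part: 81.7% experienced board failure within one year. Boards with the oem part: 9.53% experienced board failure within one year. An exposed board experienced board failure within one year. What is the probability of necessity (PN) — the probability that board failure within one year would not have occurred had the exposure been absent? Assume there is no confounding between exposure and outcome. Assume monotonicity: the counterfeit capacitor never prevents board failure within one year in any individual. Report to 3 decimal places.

PN ≈ 0.883

p₁ = 0.817, p₀ = 0.0953.
Under exogeneity and monotonicity, PN = (p₁ − p₀) / p₁.
PN = (0.817 − 0.0953) / 0.817 = 0.7217 / 0.817 ≈ 0.8834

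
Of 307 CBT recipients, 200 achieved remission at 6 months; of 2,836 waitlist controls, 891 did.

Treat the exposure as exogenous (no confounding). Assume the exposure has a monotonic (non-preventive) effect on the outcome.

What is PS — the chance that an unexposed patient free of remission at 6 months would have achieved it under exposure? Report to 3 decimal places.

PS ≈ 0.492

p₁ = P(outcome | exposed) = 200/307 = 0.65147
p₀ = P(outcome | unexposed) = 891/2836 = 0.31417
Under exogeneity and monotonicity, PS = (p₁ − p₀) / (1 − p₀).
PS = (0.65147 − 0.31417) / (1 − 0.31417) = 0.33729 / 0.68583 ≈ 0.4918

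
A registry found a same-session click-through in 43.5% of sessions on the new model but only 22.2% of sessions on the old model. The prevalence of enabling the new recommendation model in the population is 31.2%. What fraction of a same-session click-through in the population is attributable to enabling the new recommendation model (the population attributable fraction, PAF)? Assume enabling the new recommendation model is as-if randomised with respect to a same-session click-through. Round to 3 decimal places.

p₁ = 0.435, p₀ = 0.222.
Overall risk P(Y=1) = π·p₁ + (1−π)·p₀ = 0.312×0.435 + 0.688×0.222 = 0.28846.
Under exogeneity, PAF = [P(Y=1) − p₀] / P(Y=1).
PAF = (0.28846 − 0.222) / 0.28846 ≈ 0.2304

PAF ≈ 0.230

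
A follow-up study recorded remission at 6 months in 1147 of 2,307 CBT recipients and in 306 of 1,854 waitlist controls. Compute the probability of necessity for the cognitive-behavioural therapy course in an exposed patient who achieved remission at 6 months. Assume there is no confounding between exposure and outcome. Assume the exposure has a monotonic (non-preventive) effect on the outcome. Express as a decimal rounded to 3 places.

PN ≈ 0.668

p₁ = P(outcome | exposed) = 1147/2307 = 0.49718
p₀ = P(outcome | unexposed) = 306/1854 = 0.16505
Under exogeneity and monotonicity, PN = (p₁ − p₀) / p₁.
PN = (0.49718 − 0.16505) / 0.49718 = 0.33213 / 0.49718 ≈ 0.6680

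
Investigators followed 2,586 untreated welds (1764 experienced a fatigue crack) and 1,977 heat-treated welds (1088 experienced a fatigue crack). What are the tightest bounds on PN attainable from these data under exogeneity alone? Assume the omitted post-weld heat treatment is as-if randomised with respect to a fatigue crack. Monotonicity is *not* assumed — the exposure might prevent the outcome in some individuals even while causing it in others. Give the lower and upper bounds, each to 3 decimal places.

0.193 ≤ PN ≤ 0.659

p₁ = P(outcome | exposed) = 1764/2586 = 0.68213
p₀ = P(outcome | unexposed) = 1088/1977 = 0.55033
Under exogeneity alone the bounds on PN are max{0,(p₁−p₀)/p₁} ≤ PN ≤ min{1,(1−p₀)/p₁}.
  lower = (p₁ − p₀)/p₁ = 0.13181 / 0.68213 ≈ 0.1932
  upper = min{1, (1 − p₀)/p₁} = 0.44967 / 0.68213 ≈ 0.6592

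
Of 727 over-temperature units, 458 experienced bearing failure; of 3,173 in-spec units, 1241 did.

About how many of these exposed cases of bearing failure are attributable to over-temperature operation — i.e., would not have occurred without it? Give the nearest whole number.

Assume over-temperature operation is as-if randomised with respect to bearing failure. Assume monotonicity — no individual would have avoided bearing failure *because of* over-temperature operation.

about 174 cases

p₁ = P(outcome | exposed) = 458/727 = 0.62999
p₀ = P(outcome | unexposed) = 1241/3173 = 0.39111
PN = (p₁ − p₀)/p₁ = (0.62999 − 0.39111) / 0.62999 ≈ 0.37917.
Attributable cases ≈ PN × (exposed cases) = 0.37917 × 458 ≈ 173.66.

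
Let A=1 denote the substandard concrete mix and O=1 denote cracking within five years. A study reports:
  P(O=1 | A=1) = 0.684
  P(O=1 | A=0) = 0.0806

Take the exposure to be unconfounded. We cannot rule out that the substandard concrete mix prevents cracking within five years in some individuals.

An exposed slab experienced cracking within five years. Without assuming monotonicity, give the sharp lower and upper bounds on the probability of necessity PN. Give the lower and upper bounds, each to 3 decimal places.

0.882 ≤ PN ≤ 1.000

Let p₁ = 0.684, p₀ = 0.0806.
Under exogeneity alone the bounds on PN are max{0,(p₁−p₀)/p₁} ≤ PN ≤ min{1,(1−p₀)/p₁}.
  lower = (p₁ − p₀)/p₁ = 0.6034 / 0.684 ≈ 0.8822
  upper = min{1, (1 − p₀)/p₁} = 0.9194 / 0.684 ≈ 1.3442 → capped at 1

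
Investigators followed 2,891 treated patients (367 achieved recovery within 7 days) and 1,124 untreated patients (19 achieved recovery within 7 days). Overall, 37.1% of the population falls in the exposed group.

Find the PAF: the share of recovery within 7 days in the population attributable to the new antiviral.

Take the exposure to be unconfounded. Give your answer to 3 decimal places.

p₁ = P(outcome | exposed) = 367/2891 = 0.12695
p₀ = P(outcome | unexposed) = 19/1124 = 0.016904
Overall risk P(Y=1) = π·p₁ + (1−π)·p₀ = 0.371×0.12695 + 0.629×0.016904 = 0.057729.
Under exogeneity, PAF = [P(Y=1) − p₀] / P(Y=1).
PAF = (0.057729 − 0.016904) / 0.057729 ≈ 0.7072

PAF ≈ 0.707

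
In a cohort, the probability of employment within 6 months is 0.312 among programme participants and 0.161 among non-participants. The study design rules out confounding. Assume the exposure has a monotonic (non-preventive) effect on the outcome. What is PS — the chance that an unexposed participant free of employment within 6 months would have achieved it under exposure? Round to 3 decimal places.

Let p₁ = 0.312, p₀ = 0.161.
Under exogeneity and monotonicity, PS = (p₁ − p₀) / (1 − p₀).
PS = (0.312 − 0.161) / (1 − 0.161) = 0.151 / 0.839 ≈ 0.1800

PS ≈ 0.180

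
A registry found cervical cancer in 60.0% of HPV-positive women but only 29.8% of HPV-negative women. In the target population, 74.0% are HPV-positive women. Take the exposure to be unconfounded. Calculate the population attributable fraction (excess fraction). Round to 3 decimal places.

p₁ = 0.6, p₀ = 0.298.
Overall risk P(Y=1) = π·p₁ + (1−π)·p₀ = 0.74×0.6 + 0.26×0.298 = 0.52148.
Under exogeneity, PAF = [P(Y=1) − p₀] / P(Y=1).
PAF = (0.52148 − 0.298) / 0.52148 ≈ 0.4285

PAF ≈ 0.429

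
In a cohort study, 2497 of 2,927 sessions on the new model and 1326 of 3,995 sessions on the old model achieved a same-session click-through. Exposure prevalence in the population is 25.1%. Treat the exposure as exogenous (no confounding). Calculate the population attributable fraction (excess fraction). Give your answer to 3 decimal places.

p₁ = P(outcome | exposed) = 2497/2927 = 0.85309
p₀ = P(outcome | unexposed) = 1326/3995 = 0.33191
Overall risk P(Y=1) = π·p₁ + (1−π)·p₀ = 0.251×0.85309 + 0.749×0.33191 = 0.46273.
Under exogeneity, PAF = [P(Y=1) − p₀] / P(Y=1).
PAF = (0.46273 − 0.33191) / 0.46273 ≈ 0.2827

PAF ≈ 0.283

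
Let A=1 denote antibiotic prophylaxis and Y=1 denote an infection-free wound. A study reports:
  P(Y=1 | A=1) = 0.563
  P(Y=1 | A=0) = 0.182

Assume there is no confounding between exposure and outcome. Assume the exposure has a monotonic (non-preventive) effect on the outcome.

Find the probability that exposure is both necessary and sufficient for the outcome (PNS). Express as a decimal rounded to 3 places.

Let p₁ = 0.563, p₀ = 0.182.
Under exogeneity and monotonicity, PNS = p₁ − p₀.
PNS = 0.563 − 0.182 = 0.381

PNS ≈ 0.381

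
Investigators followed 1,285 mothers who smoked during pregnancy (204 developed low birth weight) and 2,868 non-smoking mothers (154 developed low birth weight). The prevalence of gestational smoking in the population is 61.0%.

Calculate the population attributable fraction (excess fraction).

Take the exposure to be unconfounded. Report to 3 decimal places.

PAF ≈ 0.544

p₁ = P(outcome | exposed) = 204/1285 = 0.15875
p₀ = P(outcome | unexposed) = 154/2868 = 0.053696
Overall risk P(Y=1) = π·p₁ + (1−π)·p₀ = 0.61×0.15875 + 0.39×0.053696 = 0.11778.
Under exogeneity, PAF = [P(Y=1) − p₀] / P(Y=1).
PAF = (0.11778 − 0.053696) / 0.11778 ≈ 0.5441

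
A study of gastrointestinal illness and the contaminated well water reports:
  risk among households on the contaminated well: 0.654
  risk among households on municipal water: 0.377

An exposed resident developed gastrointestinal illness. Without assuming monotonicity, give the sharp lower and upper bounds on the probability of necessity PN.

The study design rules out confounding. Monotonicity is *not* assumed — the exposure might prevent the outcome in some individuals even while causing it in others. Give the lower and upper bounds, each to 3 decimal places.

Let p₁ = 0.654, p₀ = 0.377.
Under exogeneity alone the bounds on PN are max{0,(p₁−p₀)/p₁} ≤ PN ≤ min{1,(1−p₀)/p₁}.
  lower = (p₁ − p₀)/p₁ = 0.277 / 0.654 ≈ 0.4235
  upper = min{1, (1 − p₀)/p₁} = 0.623 / 0.654 ≈ 0.9526

0.424 ≤ PN ≤ 0.953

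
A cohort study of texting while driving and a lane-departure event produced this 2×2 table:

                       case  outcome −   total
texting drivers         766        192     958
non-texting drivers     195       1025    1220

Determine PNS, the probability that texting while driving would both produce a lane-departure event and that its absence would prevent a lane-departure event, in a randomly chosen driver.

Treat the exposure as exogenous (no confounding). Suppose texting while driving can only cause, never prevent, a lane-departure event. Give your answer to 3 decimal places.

PNS ≈ 0.640

p₁ = P(outcome | exposed) = 766/958 = 0.79958
p₀ = P(outcome | unexposed) = 195/1220 = 0.15984
Under exogeneity and monotonicity, PNS = p₁ − p₀.
PNS = 0.79958 − 0.15984 = 0.63975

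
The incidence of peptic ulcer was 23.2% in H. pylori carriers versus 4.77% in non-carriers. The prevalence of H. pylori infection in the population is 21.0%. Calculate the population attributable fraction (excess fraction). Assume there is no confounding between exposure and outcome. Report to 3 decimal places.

p₁ = 0.232, p₀ = 0.0477.
Overall risk P(Y=1) = π·p₁ + (1−π)·p₀ = 0.21×0.232 + 0.79×0.0477 = 0.086403.
Under exogeneity, PAF = [P(Y=1) − p₀] / P(Y=1).
PAF = (0.086403 − 0.0477) / 0.086403 ≈ 0.4479

PAF ≈ 0.448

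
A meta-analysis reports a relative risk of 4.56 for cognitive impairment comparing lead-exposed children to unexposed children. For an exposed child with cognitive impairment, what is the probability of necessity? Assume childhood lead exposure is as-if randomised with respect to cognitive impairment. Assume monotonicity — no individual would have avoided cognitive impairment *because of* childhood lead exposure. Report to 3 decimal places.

Under exogeneity and monotonicity, PN = (RR − 1) / RR = 1 − 1/RR.
PN = (4.56 − 1) / 4.56 = 3.56 / 4.56 ≈ 0.7807

PN ≈ 0.781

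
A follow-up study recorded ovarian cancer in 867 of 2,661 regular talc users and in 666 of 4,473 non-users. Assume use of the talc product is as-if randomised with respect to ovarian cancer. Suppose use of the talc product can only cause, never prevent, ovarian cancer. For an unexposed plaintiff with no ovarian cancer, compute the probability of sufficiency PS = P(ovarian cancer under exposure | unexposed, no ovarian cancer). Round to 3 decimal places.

p₁ = P(outcome | exposed) = 867/2661 = 0.32582
p₀ = P(outcome | unexposed) = 666/4473 = 0.14889
Under exogeneity and monotonicity, PS = (p₁ − p₀) / (1 − p₀).
PS = (0.32582 − 0.14889) / (1 − 0.14889) = 0.17692 / 0.85111 ≈ 0.2079

PS ≈ 0.208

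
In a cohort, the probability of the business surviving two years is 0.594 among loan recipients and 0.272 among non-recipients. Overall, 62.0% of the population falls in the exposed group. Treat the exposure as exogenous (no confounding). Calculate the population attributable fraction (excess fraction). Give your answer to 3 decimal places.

PAF ≈ 0.423

Let p₁ = 0.594, p₀ = 0.272.
Overall risk P(Y=1) = π·p₁ + (1−π)·p₀ = 0.62×0.594 + 0.38×0.272 = 0.47164.
Under exogeneity, PAF = [P(Y=1) − p₀] / P(Y=1).
PAF = (0.47164 − 0.272) / 0.47164 ≈ 0.4233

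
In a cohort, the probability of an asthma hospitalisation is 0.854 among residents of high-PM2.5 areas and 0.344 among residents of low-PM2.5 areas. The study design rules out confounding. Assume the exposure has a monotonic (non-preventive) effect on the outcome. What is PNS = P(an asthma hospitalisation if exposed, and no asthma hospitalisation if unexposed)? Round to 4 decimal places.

Let p₁ = 0.854, p₀ = 0.344.
Under exogeneity and monotonicity, PNS = p₁ − p₀.
PNS = 0.854 − 0.344 = 0.51

PNS ≈ 0.5100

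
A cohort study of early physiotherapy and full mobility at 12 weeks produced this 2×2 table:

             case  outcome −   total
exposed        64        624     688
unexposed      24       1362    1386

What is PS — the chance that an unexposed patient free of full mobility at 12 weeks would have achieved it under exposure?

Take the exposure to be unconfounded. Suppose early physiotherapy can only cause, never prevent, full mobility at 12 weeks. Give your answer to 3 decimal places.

PS ≈ 0.077

p₁ = P(outcome | exposed) = 64/688 = 0.093023
p₀ = P(outcome | unexposed) = 24/1386 = 0.017316
Under exogeneity and monotonicity, PS = (p₁ − p₀)/(1 − p₀).
PS = (0.093023 − 0.017316) / 0.98268 ≈ 0.0770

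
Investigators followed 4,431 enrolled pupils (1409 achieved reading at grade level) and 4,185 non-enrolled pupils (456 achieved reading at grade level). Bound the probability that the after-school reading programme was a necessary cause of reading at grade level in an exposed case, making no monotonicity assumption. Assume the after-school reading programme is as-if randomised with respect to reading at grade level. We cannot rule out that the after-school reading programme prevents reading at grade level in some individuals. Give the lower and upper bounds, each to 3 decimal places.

0.657 ≤ PN ≤ 1.000

p₁ = P(outcome | exposed) = 1409/4431 = 0.31799
p₀ = P(outcome | unexposed) = 456/4185 = 0.10896
Under exogeneity alone the bounds on PN are max{0,(p₁−p₀)/p₁} ≤ PN ≤ min{1,(1−p₀)/p₁}.
  lower = (p₁ − p₀)/p₁ = 0.20903 / 0.31799 ≈ 0.6573
  upper = min{1, (1 − p₀)/p₁} = 0.89104 / 0.31799 ≈ 2.8021 → capped at 1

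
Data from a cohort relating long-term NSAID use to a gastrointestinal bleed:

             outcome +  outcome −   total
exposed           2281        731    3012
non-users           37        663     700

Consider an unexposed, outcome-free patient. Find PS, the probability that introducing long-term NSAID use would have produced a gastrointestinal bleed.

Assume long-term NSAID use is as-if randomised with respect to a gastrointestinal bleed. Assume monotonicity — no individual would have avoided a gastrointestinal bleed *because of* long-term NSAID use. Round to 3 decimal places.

PS ≈ 0.744

p₁ = P(outcome | exposed) = 2281/3012 = 0.7573
p₀ = P(outcome | unexposed) = 37/700 = 0.052857
Under exogeneity and monotonicity, PS = (p₁ − p₀)/(1 − p₀).
PS = (0.7573 − 0.052857) / 0.94714 ≈ 0.7438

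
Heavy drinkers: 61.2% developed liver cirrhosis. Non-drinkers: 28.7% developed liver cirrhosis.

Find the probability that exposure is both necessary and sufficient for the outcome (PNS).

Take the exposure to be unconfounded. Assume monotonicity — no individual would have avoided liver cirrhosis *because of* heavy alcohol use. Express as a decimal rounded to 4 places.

p₁ = 0.612, p₀ = 0.287.
Under exogeneity and monotonicity, PNS = p₁ − p₀.
PNS = 0.612 − 0.287 = 0.325

PNS ≈ 0.3250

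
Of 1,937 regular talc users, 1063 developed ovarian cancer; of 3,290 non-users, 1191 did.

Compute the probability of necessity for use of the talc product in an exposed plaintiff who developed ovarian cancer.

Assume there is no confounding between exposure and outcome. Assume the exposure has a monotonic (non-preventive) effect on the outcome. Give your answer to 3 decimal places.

p₁ = P(outcome | exposed) = 1063/1937 = 0.54879
p₀ = P(outcome | unexposed) = 1191/3290 = 0.36201
Under exogeneity and monotonicity, PN = (p₁ − p₀) / p₁.
PN = (0.54879 − 0.36201) / 0.54879 = 0.18678 / 0.54879 ≈ 0.3404

PN ≈ 0.340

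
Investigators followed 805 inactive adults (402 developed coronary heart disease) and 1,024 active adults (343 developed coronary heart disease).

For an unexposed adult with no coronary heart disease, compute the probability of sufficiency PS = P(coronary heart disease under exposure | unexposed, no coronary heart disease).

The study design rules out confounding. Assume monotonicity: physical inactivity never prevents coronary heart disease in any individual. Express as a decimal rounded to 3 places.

p₁ = P(outcome | exposed) = 402/805 = 0.49938
p₀ = P(outcome | unexposed) = 343/1024 = 0.33496
Under exogeneity and monotonicity, PS = (p₁ − p₀) / (1 − p₀).
PS = (0.49938 − 0.33496) / (1 − 0.33496) = 0.16442 / 0.66504 ≈ 0.2472

PS ≈ 0.247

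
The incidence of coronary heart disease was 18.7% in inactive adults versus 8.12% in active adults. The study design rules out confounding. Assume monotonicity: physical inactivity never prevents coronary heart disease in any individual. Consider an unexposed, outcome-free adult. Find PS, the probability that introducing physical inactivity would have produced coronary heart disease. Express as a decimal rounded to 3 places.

PS ≈ 0.115

p₁ = 0.187, p₀ = 0.0812.
Under exogeneity and monotonicity, PS = (p₁ − p₀) / (1 − p₀).
PS = (0.187 − 0.0812) / (1 − 0.0812) = 0.1058 / 0.9188 ≈ 0.1152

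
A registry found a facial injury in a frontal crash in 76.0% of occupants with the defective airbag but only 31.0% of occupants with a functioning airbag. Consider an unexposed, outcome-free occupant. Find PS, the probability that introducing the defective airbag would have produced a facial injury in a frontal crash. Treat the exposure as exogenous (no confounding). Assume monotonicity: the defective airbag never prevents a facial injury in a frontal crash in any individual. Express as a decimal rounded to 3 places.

p₁ = 0.76, p₀ = 0.31.
Under exogeneity and monotonicity, PS = (p₁ − p₀) / (1 − p₀).
PS = (0.76 − 0.31) / (1 − 0.31) = 0.45 / 0.69 ≈ 0.6522

PS ≈ 0.652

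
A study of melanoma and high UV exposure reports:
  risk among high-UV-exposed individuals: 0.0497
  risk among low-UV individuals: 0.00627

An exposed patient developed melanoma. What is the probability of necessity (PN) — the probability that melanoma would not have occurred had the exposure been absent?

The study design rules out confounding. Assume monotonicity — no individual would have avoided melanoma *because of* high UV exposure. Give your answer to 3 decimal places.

PN ≈ 0.874

Let p₁ = 0.0497, p₀ = 0.00627.
Under exogeneity and monotonicity, PN = (p₁ − p₀) / p₁.
PN = (0.0497 − 0.00627) / 0.0497 = 0.04343 / 0.0497 ≈ 0.8738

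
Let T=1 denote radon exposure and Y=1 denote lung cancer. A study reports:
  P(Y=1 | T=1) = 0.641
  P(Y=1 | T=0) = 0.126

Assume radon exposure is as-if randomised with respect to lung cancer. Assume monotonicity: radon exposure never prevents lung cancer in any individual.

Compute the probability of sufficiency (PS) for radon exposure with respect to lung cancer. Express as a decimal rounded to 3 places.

Let p₁ = 0.641, p₀ = 0.126.
Under exogeneity and monotonicity, PS = (p₁ − p₀) / (1 − p₀).
PS = (0.641 − 0.126) / (1 − 0.126) = 0.515 / 0.874 ≈ 0.5892

PS ≈ 0.589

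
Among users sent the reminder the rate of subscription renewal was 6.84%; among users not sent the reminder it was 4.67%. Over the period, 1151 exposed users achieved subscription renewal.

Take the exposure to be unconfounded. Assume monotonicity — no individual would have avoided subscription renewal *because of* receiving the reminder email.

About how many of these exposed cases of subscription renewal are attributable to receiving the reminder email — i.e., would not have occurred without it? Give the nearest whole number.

p₁ = 0.0684, p₀ = 0.0467.
PN = (p₁ − p₀)/p₁ = (0.0684 − 0.0467) / 0.0684 ≈ 0.31725.
Attributable cases ≈ PN × (exposed cases) = 0.31725 × 1151 ≈ 365.16.

about 365 cases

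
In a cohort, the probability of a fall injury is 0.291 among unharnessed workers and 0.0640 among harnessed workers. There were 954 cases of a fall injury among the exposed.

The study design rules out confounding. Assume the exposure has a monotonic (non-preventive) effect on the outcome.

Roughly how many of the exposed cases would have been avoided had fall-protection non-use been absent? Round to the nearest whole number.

about 744 cases

Let p₁ = 0.291, p₀ = 0.064.
PN = (p₁ − p₀)/p₁ = (0.291 − 0.064) / 0.291 ≈ 0.78007.
Attributable cases ≈ PN × (exposed cases) = 0.78007 × 954 ≈ 744.19.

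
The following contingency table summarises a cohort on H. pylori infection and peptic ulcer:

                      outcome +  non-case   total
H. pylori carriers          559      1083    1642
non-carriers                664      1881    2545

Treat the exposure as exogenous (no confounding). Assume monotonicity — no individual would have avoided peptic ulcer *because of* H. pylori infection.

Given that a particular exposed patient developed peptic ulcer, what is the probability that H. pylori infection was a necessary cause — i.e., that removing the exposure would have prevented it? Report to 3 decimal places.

p₁ = P(outcome | exposed) = 559/1642 = 0.34044
p₀ = P(outcome | unexposed) = 664/2545 = 0.2609
Under exogeneity and monotonicity, PN = (p₁ − p₀)/p₁.
PN = (0.34044 − 0.2609) / 0.34044 ≈ 0.2336

PN ≈ 0.234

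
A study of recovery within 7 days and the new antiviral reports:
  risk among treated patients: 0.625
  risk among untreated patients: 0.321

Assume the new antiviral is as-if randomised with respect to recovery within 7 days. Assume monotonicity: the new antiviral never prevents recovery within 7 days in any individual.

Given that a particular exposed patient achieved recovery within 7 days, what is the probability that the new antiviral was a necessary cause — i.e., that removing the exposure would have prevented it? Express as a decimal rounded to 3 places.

Let p₁ = 0.625, p₀ = 0.321.
Under exogeneity and monotonicity, PN = (p₁ − p₀) / p₁.
PN = (0.625 − 0.321) / 0.625 = 0.304 / 0.625 ≈ 0.4864

PN ≈ 0.486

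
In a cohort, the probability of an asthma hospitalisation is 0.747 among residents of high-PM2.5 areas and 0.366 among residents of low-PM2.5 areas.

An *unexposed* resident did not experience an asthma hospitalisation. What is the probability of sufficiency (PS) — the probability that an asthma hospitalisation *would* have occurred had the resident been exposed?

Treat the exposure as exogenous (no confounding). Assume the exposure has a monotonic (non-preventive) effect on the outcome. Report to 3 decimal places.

Let p₁ = 0.747, p₀ = 0.366.
Under exogeneity and monotonicity, PS = (p₁ − p₀) / (1 − p₀).
PS = (0.747 − 0.366) / (1 − 0.366) = 0.381 / 0.634 ≈ 0.6009

PS ≈ 0.601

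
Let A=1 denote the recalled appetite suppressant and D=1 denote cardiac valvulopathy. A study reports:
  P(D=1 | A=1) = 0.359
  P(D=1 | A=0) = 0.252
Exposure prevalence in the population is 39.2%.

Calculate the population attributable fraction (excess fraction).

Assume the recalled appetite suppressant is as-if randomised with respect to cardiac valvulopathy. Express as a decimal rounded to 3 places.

PAF ≈ 0.143

Let p₁ = 0.359, p₀ = 0.252.
Overall risk P(Y=1) = π·p₁ + (1−π)·p₀ = 0.392×0.359 + 0.608×0.252 = 0.29394.
Under exogeneity, PAF = [P(Y=1) − p₀] / P(Y=1).
PAF = (0.29394 − 0.252) / 0.29394 ≈ 0.1427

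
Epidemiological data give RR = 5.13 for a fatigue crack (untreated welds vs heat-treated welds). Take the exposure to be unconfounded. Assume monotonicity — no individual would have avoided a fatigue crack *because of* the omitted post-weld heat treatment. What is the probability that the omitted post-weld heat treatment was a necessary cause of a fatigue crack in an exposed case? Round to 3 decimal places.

PN ≈ 0.805

Under exogeneity and monotonicity, PN = (RR − 1) / RR = 1 − 1/RR.
PN = (5.13 − 1) / 5.13 = 4.13 / 5.13 ≈ 0.8051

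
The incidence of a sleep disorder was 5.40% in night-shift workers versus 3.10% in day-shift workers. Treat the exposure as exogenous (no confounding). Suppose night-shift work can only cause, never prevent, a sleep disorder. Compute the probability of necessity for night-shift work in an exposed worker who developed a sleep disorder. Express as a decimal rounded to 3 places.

PN ≈ 0.426

p₁ = 0.054, p₀ = 0.031.
Under exogeneity and monotonicity, PN = (p₁ − p₀) / p₁.
PN = (0.054 − 0.031) / 0.054 = 0.023 / 0.054 ≈ 0.4259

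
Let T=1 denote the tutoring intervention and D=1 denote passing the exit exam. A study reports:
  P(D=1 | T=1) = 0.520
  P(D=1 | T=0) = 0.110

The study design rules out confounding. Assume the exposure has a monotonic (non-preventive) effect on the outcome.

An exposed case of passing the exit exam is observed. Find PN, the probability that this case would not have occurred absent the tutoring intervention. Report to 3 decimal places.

PN ≈ 0.788

Let p₁ = 0.52, p₀ = 0.11.
Under exogeneity and monotonicity, PN = (p₁ − p₀) / p₁.
PN = (0.52 − 0.11) / 0.52 = 0.41 / 0.52 ≈ 0.7885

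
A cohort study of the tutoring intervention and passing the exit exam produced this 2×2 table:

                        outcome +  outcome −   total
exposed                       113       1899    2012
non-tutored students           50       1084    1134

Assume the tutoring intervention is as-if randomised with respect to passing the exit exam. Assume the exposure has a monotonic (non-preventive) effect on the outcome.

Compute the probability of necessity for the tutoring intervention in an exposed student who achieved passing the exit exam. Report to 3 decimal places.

p₁ = P(outcome | exposed) = 113/2012 = 0.056163
p₀ = P(outcome | unexposed) = 50/1134 = 0.044092
Under exogeneity and monotonicity, PN = (p₁ − p₀)/p₁.
PN = (0.056163 − 0.044092) / 0.056163 ≈ 0.2149

PN ≈ 0.215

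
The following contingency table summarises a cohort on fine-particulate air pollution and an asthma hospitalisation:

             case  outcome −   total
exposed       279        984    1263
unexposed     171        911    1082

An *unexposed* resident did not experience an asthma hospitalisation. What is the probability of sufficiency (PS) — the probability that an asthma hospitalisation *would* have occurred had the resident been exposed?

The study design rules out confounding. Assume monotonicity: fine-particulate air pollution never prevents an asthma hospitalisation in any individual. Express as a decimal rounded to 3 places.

PS ≈ 0.075

p₁ = P(outcome | exposed) = 279/1263 = 0.2209
p₀ = P(outcome | unexposed) = 171/1082 = 0.15804
Under exogeneity and monotonicity, PS = (p₁ − p₀) / (1 − p₀).
PS = (0.2209 − 0.15804) / (1 − 0.15804) = 0.062862 / 0.84196 ≈ 0.0747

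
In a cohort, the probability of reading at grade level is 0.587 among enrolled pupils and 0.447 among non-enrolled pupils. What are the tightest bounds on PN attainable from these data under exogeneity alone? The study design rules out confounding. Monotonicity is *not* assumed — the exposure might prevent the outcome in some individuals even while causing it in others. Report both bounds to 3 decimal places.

Let p₁ = 0.587, p₀ = 0.447.
Under exogeneity alone the bounds on PN are max{0,(p₁−p₀)/p₁} ≤ PN ≤ min{1,(1−p₀)/p₁}.
  lower = (p₁ − p₀)/p₁ = 0.14 / 0.587 ≈ 0.2385
  upper = min{1, (1 − p₀)/p₁} = 0.553 / 0.587 ≈ 0.9421

0.239 ≤ PN ≤ 0.942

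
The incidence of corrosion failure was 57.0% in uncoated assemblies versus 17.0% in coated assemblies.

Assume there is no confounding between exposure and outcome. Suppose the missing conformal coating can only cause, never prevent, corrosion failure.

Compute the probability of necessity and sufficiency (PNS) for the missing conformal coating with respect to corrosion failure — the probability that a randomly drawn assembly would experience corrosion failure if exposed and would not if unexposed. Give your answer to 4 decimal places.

PNS ≈ 0.4000

p₁ = 0.57, p₀ = 0.17.
Under exogeneity and monotonicity, PNS = p₁ − p₀.
PNS = 0.57 − 0.17 = 0.4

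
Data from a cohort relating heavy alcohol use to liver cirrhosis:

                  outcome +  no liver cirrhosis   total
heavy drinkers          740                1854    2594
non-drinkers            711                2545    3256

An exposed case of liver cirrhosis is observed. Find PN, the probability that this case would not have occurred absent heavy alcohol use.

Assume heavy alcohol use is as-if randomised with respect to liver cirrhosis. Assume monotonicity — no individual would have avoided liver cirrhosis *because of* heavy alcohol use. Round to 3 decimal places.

p₁ = P(outcome | exposed) = 740/2594 = 0.28527
p₀ = P(outcome | unexposed) = 711/3256 = 0.21837
Under exogeneity and monotonicity, PN = (p₁ − p₀) / p₁.
PN = (0.28527 − 0.21837) / 0.28527 = 0.066908 / 0.28527 ≈ 0.2345

PN ≈ 0.235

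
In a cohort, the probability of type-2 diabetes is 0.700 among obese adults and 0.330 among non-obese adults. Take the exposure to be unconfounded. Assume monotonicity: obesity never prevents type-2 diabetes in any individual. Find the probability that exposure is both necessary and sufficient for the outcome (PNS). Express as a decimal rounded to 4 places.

PNS ≈ 0.3700

Let p₁ = 0.7, p₀ = 0.33.
Under exogeneity and monotonicity, PNS = p₁ − p₀.
PNS = 0.7 − 0.33 = 0.37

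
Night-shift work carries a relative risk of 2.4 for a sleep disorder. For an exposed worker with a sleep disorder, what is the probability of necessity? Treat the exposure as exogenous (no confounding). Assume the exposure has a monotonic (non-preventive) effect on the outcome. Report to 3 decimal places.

Under exogeneity and monotonicity, PN = (RR − 1) / RR = 1 − 1/RR.
PN = (2.4 − 1) / 2.4 = 1.4 / 2.4 ≈ 0.5833

PN ≈ 0.583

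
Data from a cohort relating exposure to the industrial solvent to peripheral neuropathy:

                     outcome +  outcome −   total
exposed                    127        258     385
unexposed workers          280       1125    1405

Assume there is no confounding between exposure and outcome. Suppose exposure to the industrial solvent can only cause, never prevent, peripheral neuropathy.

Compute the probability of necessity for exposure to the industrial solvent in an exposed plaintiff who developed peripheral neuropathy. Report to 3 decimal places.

PN ≈ 0.396

p₁ = P(outcome | exposed) = 127/385 = 0.32987
p₀ = P(outcome | unexposed) = 280/1405 = 0.19929
Under exogeneity and monotonicity, PN = (p₁ − p₀) / p₁.
PN = (0.32987 − 0.19929) / 0.32987 = 0.13058 / 0.32987 ≈ 0.3959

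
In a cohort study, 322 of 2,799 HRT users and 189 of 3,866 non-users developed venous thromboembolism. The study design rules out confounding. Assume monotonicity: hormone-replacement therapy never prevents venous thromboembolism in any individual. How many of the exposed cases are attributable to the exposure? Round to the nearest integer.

about 185 cases

p₁ = P(outcome | exposed) = 322/2799 = 0.11504
p₀ = P(outcome | unexposed) = 189/3866 = 0.048888
PN = (p₁ − p₀)/p₁ = (0.11504 − 0.048888) / 0.11504 ≈ 0.57504.
Attributable cases ≈ PN × (exposed cases) = 0.57504 × 322 ≈ 185.16.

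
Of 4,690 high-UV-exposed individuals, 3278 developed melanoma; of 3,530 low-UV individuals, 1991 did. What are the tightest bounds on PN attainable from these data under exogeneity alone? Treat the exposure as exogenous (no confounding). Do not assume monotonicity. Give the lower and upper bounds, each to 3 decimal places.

0.193 ≤ PN ≤ 0.624

p₁ = P(outcome | exposed) = 3278/4690 = 0.69893
p₀ = P(outcome | unexposed) = 1991/3530 = 0.56402
Under exogeneity alone the bounds on PN are max{0,(p₁−p₀)/p₁} ≤ PN ≤ min{1,(1−p₀)/p₁}.
  lower = (p₁ − p₀)/p₁ = 0.13491 / 0.69893 ≈ 0.1930
  upper = min{1, (1 − p₀)/p₁} = 0.43598 / 0.69893 ≈ 0.6238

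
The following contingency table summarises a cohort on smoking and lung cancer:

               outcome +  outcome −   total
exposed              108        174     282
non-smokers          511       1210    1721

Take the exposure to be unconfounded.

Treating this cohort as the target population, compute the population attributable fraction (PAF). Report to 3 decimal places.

PAF ≈ 0.039

p₁ = P(outcome | exposed) = 108/282 = 0.38298
p₀ = P(outcome | unexposed) = 511/1721 = 0.29692
Exposure prevalence π = 282/2003 = 0.14079; overall risk P(Y=1) = 0.30904.
Under exogeneity, PAF = [P(Y=1) − p₀]/P(Y=1).
PAF = (0.30904 − 0.29692) / 0.30904 ≈ 0.0392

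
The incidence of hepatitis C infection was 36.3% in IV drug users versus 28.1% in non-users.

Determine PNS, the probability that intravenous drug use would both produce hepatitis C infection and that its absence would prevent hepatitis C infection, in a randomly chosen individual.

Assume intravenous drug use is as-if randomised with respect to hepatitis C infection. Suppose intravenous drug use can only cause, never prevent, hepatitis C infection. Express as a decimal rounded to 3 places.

p₁ = 0.363, p₀ = 0.281.
Under exogeneity and monotonicity, PNS = p₁ − p₀.
PNS = 0.363 − 0.281 = 0.082

PNS ≈ 0.082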